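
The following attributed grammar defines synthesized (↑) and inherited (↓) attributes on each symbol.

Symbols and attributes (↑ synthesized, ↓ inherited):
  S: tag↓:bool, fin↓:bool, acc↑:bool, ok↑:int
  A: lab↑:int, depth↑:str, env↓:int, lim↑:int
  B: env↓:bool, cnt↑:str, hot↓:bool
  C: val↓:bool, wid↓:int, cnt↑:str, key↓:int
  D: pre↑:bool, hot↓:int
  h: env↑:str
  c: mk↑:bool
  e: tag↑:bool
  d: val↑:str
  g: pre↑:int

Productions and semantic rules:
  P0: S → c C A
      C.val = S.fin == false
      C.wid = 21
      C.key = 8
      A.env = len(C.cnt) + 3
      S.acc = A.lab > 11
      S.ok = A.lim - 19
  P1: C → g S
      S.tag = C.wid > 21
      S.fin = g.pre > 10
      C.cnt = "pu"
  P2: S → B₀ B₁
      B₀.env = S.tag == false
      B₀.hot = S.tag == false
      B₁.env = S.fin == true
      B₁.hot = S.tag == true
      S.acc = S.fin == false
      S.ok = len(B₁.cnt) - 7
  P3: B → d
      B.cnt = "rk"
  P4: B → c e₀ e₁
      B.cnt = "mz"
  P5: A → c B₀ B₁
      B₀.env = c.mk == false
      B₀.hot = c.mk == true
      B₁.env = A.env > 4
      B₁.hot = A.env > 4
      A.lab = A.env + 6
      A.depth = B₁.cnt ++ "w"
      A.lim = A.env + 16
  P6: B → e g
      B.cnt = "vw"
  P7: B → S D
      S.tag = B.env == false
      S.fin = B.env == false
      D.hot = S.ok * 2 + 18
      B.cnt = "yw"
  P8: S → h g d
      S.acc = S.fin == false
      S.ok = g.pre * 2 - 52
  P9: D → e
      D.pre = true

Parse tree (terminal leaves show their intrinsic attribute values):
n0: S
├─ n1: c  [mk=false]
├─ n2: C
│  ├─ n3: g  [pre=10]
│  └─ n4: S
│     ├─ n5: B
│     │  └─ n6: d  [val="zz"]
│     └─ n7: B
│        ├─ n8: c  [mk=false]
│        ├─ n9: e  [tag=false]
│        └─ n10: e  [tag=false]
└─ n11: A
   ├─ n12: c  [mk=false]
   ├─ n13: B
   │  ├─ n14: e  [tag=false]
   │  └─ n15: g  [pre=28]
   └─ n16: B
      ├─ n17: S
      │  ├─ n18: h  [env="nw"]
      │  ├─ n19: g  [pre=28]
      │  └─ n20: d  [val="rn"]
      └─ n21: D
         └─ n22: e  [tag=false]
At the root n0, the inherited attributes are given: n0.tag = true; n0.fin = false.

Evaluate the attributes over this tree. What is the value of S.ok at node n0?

1. n0.tag = true  [given at root]
2. n0.fin = false  [given at root]
3. n1.mk = false  [terminal]
4. n2.val = true  [S.fin == false]
5. n2.wid = 21  [21]
6. n2.key = 8  [8]
7. n3.pre = 10  [terminal]
8. n4.tag = false  [C.wid > 21]
9. n4.fin = false  [g.pre > 10]
10. n5.env = true  [S.tag == false]
11. n5.hot = true  [S.tag == false]
12. n6.val = "zz"  [terminal]
13. n5.cnt = "rk"  ["rk"]
14. n7.env = false  [S.fin == true]
15. n7.hot = false  [S.tag == true]
16. n8.mk = false  [terminal]
17. n9.tag = false  [terminal]
18. n10.tag = false  [terminal]
19. n7.cnt = "mz"  ["mz"]
20. n4.acc = true  [S.fin == false]
21. n4.ok = -5  [len(B₁.cnt) - 7]
22. n2.cnt = "pu"  ["pu"]
23. n11.env = 5  [len(C.cnt) + 3]
24. n12.mk = false  [terminal]
25. n13.env = true  [c.mk == false]
26. n13.hot = false  [c.mk == true]
27. n14.tag = false  [terminal]
28. n15.pre = 28  [terminal]
29. n13.cnt = "vw"  ["vw"]
30. n16.env = true  [A.env > 4]
31. n16.hot = true  [A.env > 4]
32. n17.tag = false  [B.env == false]
33. n17.fin = false  [B.env == false]
34. n18.env = "nw"  [terminal]
35. n19.pre = 28  [terminal]
36. n20.val = "rn"  [terminal]
37. n17.acc = true  [S.fin == false]
38. n17.ok = 4  [g.pre * 2 - 52]
39. n21.hot = 26  [S.ok * 2 + 18]
40. n22.tag = false  [terminal]
41. n21.pre = true  [true]
42. n16.cnt = "yw"  ["yw"]
43. n11.lab = 11  [A.env + 6]
44. n11.depth = "yww"  [B₁.cnt ++ "w"]
45. n11.lim = 21  [A.env + 16]
46. n0.acc = false  [A.lab > 11]
47. n0.ok = 2  [A.lim - 19]

2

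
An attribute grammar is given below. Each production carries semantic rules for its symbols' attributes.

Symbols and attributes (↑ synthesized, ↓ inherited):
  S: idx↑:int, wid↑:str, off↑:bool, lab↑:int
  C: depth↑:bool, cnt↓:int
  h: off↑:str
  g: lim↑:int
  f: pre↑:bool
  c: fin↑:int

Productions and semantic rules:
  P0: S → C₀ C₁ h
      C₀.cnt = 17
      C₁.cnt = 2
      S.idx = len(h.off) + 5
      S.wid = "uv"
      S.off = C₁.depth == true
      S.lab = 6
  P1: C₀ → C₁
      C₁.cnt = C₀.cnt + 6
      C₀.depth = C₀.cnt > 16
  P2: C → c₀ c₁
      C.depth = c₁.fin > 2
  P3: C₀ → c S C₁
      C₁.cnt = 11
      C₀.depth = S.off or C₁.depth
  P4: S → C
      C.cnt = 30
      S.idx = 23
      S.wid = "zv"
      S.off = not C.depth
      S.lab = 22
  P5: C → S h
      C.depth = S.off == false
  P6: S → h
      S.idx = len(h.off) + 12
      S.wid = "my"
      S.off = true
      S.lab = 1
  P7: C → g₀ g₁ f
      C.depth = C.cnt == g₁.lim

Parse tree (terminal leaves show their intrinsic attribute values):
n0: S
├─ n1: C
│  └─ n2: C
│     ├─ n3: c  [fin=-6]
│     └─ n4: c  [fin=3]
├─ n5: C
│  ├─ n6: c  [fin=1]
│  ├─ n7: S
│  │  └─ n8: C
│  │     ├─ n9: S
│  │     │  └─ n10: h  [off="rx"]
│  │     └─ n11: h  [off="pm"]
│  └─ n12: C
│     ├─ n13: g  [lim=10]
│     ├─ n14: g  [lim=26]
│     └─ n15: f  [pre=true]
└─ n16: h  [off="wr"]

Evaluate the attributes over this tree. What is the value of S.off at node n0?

1. n1.cnt = 17  [17]
2. n2.cnt = 23  [C₀.cnt + 6]
3. n3.fin = -6  [terminal]
4. n4.fin = 3  [terminal]
5. n2.depth = true  [c₁.fin > 2]
6. n1.depth = true  [C₀.cnt > 16]
7. n5.cnt = 2  [2]
8. n6.fin = 1  [terminal]
9. n8.cnt = 30  [30]
10. n10.off = "rx"  [terminal]
11. n9.idx = 14  [len(h.off) + 12]
12. n9.wid = "my"  ["my"]
13. n9.off = true  [true]
14. n9.lab = 1  [1]
15. n11.off = "pm"  [terminal]
16. n8.depth = false  [S.off == false]
17. n7.idx = 23  [23]
18. n7.wid = "zv"  ["zv"]
19. n7.off = true  [not C.depth]
20. n7.lab = 22  [22]
21. n12.cnt = 11  [11]
22. n13.lim = 10  [terminal]
23. n14.lim = 26  [terminal]
24. n15.pre = true  [terminal]
25. n12.depth = false  [C.cnt == g₁.lim]
26. n5.depth = true  [S.off or C₁.depth]
27. n16.off = "wr"  [terminal]
28. n0.idx = 7  [len(h.off) + 5]
29. n0.wid = "uv"  ["uv"]
30. n0.off = true  [C₁.depth == true]
31. n0.lab = 6  [6]

true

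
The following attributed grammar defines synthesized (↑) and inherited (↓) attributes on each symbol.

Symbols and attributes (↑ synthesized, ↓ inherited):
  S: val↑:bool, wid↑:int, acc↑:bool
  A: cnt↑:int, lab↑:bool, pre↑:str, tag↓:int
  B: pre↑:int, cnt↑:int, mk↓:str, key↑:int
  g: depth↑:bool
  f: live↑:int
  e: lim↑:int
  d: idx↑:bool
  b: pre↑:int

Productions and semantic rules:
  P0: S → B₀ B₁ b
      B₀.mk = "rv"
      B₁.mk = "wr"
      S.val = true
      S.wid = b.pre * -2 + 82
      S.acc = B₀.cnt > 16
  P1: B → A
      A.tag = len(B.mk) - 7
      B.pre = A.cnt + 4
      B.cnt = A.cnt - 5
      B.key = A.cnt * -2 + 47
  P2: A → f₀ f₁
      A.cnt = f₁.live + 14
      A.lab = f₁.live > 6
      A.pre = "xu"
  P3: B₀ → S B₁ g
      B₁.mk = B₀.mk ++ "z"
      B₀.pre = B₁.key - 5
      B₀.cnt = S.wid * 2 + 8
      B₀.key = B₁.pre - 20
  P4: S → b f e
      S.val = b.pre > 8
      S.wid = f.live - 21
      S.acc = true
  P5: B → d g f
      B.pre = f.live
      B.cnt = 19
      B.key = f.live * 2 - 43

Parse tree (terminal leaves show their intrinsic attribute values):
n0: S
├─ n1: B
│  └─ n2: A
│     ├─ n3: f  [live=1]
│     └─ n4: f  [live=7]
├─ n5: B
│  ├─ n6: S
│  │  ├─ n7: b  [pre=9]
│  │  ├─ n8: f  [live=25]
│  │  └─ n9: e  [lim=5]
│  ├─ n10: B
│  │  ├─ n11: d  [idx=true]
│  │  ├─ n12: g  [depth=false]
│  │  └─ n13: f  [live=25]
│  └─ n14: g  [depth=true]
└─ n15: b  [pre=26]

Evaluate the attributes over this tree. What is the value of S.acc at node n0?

1. n1.mk = "rv"  ["rv"]
2. n2.tag = -5  [len(B.mk) - 7]
3. n3.live = 1  [terminal]
4. n4.live = 7  [terminal]
5. n2.cnt = 21  [f₁.live + 14]
6. n2.lab = true  [f₁.live > 6]
7. n2.pre = "xu"  ["xu"]
8. n1.pre = 25  [A.cnt + 4]
9. n1.cnt = 16  [A.cnt - 5]
10. n1.key = 5  [A.cnt * -2 + 47]
11. n5.mk = "wr"  ["wr"]
12. n7.pre = 9  [terminal]
13. n8.live = 25  [terminal]
14. n9.lim = 5  [terminal]
15. n6.val = true  [b.pre > 8]
16. n6.wid = 4  [f.live - 21]
17. n6.acc = true  [true]
18. n10.mk = "wrz"  [B₀.mk ++ "z"]
19. n11.idx = true  [terminal]
20. n12.depth = false  [terminal]
21. n13.live = 25  [terminal]
22. n10.pre = 25  [f.live]
23. n10.cnt = 19  [19]
24. n10.key = 7  [f.live * 2 - 43]
25. n14.depth = true  [terminal]
26. n5.pre = 2  [B₁.key - 5]
27. n5.cnt = 16  [S.wid * 2 + 8]
28. n5.key = 5  [B₁.pre - 20]
29. n15.pre = 26  [terminal]
30. n0.val = true  [true]
31. n0.wid = 30  [b.pre * -2 + 82]
32. n0.acc = false  [B₀.cnt > 16]

false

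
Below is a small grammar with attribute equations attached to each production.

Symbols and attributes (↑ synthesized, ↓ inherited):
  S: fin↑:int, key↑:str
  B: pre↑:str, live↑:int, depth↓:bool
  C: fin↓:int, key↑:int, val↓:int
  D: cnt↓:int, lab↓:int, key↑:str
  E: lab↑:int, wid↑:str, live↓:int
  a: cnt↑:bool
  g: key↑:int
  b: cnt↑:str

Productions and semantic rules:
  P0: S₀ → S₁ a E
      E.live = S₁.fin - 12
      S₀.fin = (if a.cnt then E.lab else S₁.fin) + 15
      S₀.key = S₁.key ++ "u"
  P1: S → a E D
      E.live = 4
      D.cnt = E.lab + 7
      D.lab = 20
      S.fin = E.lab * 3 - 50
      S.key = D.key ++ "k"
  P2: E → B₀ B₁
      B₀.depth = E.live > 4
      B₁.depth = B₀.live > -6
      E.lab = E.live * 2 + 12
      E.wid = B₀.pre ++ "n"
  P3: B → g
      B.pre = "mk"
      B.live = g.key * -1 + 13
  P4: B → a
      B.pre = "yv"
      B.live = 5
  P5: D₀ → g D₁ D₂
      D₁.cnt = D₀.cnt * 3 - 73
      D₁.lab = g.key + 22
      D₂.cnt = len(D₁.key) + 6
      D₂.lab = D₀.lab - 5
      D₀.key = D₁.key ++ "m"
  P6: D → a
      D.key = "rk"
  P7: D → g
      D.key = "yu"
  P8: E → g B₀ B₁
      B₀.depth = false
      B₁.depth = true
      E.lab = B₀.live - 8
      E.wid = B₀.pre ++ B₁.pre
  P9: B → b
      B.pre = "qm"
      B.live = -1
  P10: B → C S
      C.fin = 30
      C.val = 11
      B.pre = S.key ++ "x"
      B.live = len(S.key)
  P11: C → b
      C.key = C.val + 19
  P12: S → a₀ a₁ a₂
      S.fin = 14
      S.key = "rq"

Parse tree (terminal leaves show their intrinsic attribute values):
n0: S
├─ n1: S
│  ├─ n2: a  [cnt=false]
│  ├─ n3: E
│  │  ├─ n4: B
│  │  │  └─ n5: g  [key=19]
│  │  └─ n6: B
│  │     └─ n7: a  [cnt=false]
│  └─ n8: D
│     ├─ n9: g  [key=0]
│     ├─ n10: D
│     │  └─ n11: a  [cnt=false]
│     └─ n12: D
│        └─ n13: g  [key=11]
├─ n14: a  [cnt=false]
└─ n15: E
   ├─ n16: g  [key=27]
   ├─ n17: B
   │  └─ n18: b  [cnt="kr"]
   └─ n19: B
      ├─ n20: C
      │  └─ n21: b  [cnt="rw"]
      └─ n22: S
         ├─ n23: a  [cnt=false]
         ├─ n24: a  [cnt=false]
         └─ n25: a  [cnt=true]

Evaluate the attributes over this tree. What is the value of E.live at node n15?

-2

1. n2.cnt = false  [terminal]
2. n3.live = 4  [4]
3. n4.depth = false  [E.live > 4]
4. n5.key = 19  [terminal]
5. n4.pre = "mk"  ["mk"]
6. n4.live = -6  [g.key * -1 + 13]
7. n6.depth = false  [B₀.live > -6]
8. n7.cnt = false  [terminal]
9. n6.pre = "yv"  ["yv"]
10. n6.live = 5  [5]
11. n3.lab = 20  [E.live * 2 + 12]
12. n3.wid = "mkn"  [B₀.pre ++ "n"]
13. n8.cnt = 27  [E.lab + 7]
14. n8.lab = 20  [20]
15. n9.key = 0  [terminal]
16. n10.cnt = 8  [D₀.cnt * 3 - 73]
17. n10.lab = 22  [g.key + 22]
18. n11.cnt = false  [terminal]
19. n10.key = "rk"  ["rk"]
20. n12.cnt = 8  [len(D₁.key) + 6]
21. n12.lab = 15  [D₀.lab - 5]
22. n13.key = 11  [terminal]
23. n12.key = "yu"  ["yu"]
24. n8.key = "rkm"  [D₁.key ++ "m"]
25. n1.fin = 10  [E.lab * 3 - 50]
26. n1.key = "rkmk"  [D.key ++ "k"]
27. n14.cnt = false  [terminal]
28. n15.live = -2  [S₁.fin - 12]
29. n16.key = 27  [terminal]
30. n17.depth = false  [false]
31. n18.cnt = "kr"  [terminal]
32. n17.pre = "qm"  ["qm"]
33. n17.live = -1  [-1]
34. n19.depth = true  [true]
35. n20.fin = 30  [30]
36. n20.val = 11  [11]
37. n21.cnt = "rw"  [terminal]
38. n20.key = 30  [C.val + 19]
39. n23.cnt = false  [terminal]
40. n24.cnt = false  [terminal]
41. n25.cnt = true  [terminal]
42. n22.fin = 14  [14]
43. n22.key = "rq"  ["rq"]
44. n19.pre = "rqx"  [S.key ++ "x"]
45. n19.live = 2  [len(S.key)]
46. n15.lab = -9  [B₀.live - 8]
47. n15.wid = "qmrqx"  [B₀.pre ++ B₁.pre]
48. n0.fin = 25  [(if a.cnt then E.lab else S₁.fin) + 15]
49. n0.key = "rkmku"  [S₁.key ++ "u"]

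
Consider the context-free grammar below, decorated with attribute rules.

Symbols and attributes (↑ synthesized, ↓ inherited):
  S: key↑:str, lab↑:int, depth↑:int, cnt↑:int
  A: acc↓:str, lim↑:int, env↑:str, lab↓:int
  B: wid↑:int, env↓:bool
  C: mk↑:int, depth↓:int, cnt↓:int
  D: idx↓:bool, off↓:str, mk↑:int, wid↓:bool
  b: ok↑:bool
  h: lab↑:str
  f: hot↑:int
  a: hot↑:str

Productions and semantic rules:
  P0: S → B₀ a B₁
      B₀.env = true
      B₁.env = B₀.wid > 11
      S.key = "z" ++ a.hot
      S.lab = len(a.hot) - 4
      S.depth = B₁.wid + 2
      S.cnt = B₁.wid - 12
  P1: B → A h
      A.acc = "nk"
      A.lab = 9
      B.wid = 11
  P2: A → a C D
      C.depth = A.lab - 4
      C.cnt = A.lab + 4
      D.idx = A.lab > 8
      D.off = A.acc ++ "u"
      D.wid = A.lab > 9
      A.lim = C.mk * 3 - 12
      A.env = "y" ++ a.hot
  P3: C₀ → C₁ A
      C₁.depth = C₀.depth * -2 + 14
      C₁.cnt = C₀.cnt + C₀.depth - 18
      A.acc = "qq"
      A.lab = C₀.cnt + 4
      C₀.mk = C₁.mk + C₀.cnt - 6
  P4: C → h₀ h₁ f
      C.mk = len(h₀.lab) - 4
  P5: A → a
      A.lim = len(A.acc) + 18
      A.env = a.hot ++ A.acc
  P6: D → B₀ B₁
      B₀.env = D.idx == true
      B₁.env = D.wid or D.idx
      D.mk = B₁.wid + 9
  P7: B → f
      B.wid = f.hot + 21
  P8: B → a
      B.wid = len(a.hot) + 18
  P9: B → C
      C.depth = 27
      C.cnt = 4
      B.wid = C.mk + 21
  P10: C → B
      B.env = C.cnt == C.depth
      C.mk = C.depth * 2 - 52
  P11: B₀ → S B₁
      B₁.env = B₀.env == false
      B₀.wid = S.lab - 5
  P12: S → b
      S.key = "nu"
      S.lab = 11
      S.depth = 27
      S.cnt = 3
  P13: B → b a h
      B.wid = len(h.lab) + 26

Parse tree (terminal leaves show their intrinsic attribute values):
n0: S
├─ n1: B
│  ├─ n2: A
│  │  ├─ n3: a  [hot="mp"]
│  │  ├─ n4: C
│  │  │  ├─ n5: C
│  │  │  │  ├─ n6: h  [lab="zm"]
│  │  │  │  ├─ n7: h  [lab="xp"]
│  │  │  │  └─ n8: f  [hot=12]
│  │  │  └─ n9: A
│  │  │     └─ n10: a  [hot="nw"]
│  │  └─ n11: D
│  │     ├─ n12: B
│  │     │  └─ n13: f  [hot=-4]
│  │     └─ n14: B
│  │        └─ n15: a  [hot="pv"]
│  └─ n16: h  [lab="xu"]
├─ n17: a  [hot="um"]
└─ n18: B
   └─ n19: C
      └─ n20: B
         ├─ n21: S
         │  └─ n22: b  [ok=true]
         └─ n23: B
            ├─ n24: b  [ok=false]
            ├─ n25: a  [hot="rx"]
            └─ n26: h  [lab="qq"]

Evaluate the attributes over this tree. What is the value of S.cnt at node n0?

1. n1.env = true  [true]
2. n2.acc = "nk"  ["nk"]
3. n2.lab = 9  [9]
4. n3.hot = "mp"  [terminal]
5. n4.depth = 5  [A.lab - 4]
6. n4.cnt = 13  [A.lab + 4]
7. n5.depth = 4  [C₀.depth * -2 + 14]
8. n5.cnt = 0  [C₀.cnt + C₀.depth - 18]
9. n6.lab = "zm"  [terminal]
10. n7.lab = "xp"  [terminal]
11. n8.hot = 12  [terminal]
12. n5.mk = -2  [len(h₀.lab) - 4]
13. n9.acc = "qq"  ["qq"]
14. n9.lab = 17  [C₀.cnt + 4]
15. n10.hot = "nw"  [terminal]
16. n9.lim = 20  [len(A.acc) + 18]
17. n9.env = "nwqq"  [a.hot ++ A.acc]
18. n4.mk = 5  [C₁.mk + C₀.cnt - 6]
19. n11.idx = true  [A.lab > 8]
20. n11.off = "nku"  [A.acc ++ "u"]
21. n11.wid = false  [A.lab > 9]
22. n12.env = true  [D.idx == true]
23. n13.hot = -4  [terminal]
24. n12.wid = 17  [f.hot + 21]
25. n14.env = true  [D.wid or D.idx]
26. n15.hot = "pv"  [terminal]
27. n14.wid = 20  [len(a.hot) + 18]
28. n11.mk = 29  [B₁.wid + 9]
29. n2.lim = 3  [C.mk * 3 - 12]
30. n2.env = "ymp"  ["y" ++ a.hot]
31. n16.lab = "xu"  [terminal]
32. n1.wid = 11  [11]
33. n17.hot = "um"  [terminal]
34. n18.env = false  [B₀.wid > 11]
35. n19.depth = 27  [27]
36. n19.cnt = 4  [4]
37. n20.env = false  [C.cnt == C.depth]
38. n22.ok = true  [terminal]
39. n21.key = "nu"  ["nu"]
40. n21.lab = 11  [11]
41. n21.depth = 27  [27]
42. n21.cnt = 3  [3]
43. n23.env = true  [B₀.env == false]
44. n24.ok = false  [terminal]
45. n25.hot = "rx"  [terminal]
46. n26.lab = "qq"  [terminal]
47. n23.wid = 28  [len(h.lab) + 26]
48. n20.wid = 6  [S.lab - 5]
49. n19.mk = 2  [C.depth * 2 - 52]
50. n18.wid = 23  [C.mk + 21]
51. n0.key = "zum"  ["z" ++ a.hot]
52. n0.lab = -2  [len(a.hot) - 4]
53. n0.depth = 25  [B₁.wid + 2]
54. n0.cnt = 11  [B₁.wid - 12]

11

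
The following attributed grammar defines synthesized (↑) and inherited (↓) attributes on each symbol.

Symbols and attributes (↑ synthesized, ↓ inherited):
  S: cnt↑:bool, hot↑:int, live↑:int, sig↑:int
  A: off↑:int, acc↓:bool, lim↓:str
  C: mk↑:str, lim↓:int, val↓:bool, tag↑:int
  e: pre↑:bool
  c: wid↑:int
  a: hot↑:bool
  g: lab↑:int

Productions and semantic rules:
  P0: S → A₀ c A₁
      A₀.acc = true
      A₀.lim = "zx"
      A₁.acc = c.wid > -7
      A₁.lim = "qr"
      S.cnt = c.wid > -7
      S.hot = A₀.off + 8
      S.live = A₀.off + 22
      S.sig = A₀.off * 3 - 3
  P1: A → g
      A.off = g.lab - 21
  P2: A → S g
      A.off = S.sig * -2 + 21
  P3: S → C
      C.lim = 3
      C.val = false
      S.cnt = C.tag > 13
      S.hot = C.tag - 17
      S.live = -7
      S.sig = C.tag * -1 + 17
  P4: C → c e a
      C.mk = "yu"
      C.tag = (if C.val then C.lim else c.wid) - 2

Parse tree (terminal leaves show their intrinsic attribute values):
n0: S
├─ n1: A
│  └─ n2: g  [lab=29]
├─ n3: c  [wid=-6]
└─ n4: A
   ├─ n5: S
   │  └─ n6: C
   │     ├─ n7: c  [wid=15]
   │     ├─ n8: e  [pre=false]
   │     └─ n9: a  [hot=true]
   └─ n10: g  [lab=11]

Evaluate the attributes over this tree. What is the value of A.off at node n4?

13

1. n1.acc = true  [true]
2. n1.lim = "zx"  ["zx"]
3. n2.lab = 29  [terminal]
4. n1.off = 8  [g.lab - 21]
5. n3.wid = -6  [terminal]
6. n4.acc = true  [c.wid > -7]
7. n4.lim = "qr"  ["qr"]
8. n6.lim = 3  [3]
9. n6.val = false  [false]
10. n7.wid = 15  [terminal]
11. n8.pre = false  [terminal]
12. n9.hot = true  [terminal]
13. n6.mk = "yu"  ["yu"]
14. n6.tag = 13  [(if C.val then C.lim else c.wid) - 2]
15. n5.cnt = false  [C.tag > 13]
16. n5.hot = -4  [C.tag - 17]
17. n5.live = -7  [-7]
18. n5.sig = 4  [C.tag * -1 + 17]
19. n10.lab = 11  [terminal]
20. n4.off = 13  [S.sig * -2 + 21]
21. n0.cnt = true  [c.wid > -7]
22. n0.hot = 16  [A₀.off + 8]
23. n0.live = 30  [A₀.off + 22]
24. n0.sig = 21  [A₀.off * 3 - 3]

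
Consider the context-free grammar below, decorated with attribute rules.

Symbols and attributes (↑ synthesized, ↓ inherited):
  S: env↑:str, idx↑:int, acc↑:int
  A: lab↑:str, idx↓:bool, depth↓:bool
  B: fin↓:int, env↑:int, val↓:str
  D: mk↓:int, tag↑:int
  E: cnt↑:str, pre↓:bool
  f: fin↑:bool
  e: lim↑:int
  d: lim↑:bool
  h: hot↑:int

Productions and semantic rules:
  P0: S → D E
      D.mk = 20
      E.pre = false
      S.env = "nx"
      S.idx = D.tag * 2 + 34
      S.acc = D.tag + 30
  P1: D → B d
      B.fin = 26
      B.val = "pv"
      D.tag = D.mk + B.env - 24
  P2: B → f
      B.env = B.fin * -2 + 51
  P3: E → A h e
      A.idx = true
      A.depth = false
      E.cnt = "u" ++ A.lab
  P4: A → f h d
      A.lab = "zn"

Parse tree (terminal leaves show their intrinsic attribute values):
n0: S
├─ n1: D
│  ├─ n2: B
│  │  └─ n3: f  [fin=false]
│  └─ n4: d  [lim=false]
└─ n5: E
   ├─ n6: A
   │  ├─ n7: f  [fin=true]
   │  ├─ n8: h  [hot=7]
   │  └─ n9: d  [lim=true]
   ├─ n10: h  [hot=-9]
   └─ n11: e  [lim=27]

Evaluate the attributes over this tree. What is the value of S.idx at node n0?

24

1. n1.mk = 20  [20]
2. n2.fin = 26  [26]
3. n2.val = "pv"  ["pv"]
4. n3.fin = false  [terminal]
5. n2.env = -1  [B.fin * -2 + 51]
6. n4.lim = false  [terminal]
7. n1.tag = -5  [D.mk + B.env - 24]
8. n5.pre = false  [false]
9. n6.idx = true  [true]
10. n6.depth = false  [false]
11. n7.fin = true  [terminal]
12. n8.hot = 7  [terminal]
13. n9.lim = true  [terminal]
14. n6.lab = "zn"  ["zn"]
15. n10.hot = -9  [terminal]
16. n11.lim = 27  [terminal]
17. n5.cnt = "uzn"  ["u" ++ A.lab]
18. n0.env = "nx"  ["nx"]
19. n0.idx = 24  [D.tag * 2 + 34]
20. n0.acc = 25  [D.tag + 30]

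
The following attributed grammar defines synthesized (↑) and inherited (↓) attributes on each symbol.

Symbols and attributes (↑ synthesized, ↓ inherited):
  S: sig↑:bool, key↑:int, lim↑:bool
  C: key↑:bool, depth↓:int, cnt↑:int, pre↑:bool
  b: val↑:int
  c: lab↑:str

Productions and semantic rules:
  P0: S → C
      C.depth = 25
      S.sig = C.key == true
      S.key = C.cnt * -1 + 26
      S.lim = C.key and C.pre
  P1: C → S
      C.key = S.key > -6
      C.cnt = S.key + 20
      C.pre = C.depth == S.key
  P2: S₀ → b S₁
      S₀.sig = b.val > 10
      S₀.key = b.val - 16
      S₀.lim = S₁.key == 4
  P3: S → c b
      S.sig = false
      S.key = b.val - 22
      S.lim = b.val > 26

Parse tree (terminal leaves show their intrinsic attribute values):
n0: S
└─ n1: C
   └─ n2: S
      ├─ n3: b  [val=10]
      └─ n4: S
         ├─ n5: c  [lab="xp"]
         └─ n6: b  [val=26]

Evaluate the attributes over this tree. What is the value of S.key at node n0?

12

1. n1.depth = 25  [25]
2. n3.val = 10  [terminal]
3. n5.lab = "xp"  [terminal]
4. n6.val = 26  [terminal]
5. n4.sig = false  [false]
6. n4.key = 4  [b.val - 22]
7. n4.lim = false  [b.val > 26]
8. n2.sig = false  [b.val > 10]
9. n2.key = -6  [b.val - 16]
10. n2.lim = true  [S₁.key == 4]
11. n1.key = false  [S.key > -6]
12. n1.cnt = 14  [S.key + 20]
13. n1.pre = false  [C.depth == S.key]
14. n0.sig = false  [C.key == true]
15. n0.key = 12  [C.cnt * -1 + 26]
16. n0.lim = false  [C.key and C.pre]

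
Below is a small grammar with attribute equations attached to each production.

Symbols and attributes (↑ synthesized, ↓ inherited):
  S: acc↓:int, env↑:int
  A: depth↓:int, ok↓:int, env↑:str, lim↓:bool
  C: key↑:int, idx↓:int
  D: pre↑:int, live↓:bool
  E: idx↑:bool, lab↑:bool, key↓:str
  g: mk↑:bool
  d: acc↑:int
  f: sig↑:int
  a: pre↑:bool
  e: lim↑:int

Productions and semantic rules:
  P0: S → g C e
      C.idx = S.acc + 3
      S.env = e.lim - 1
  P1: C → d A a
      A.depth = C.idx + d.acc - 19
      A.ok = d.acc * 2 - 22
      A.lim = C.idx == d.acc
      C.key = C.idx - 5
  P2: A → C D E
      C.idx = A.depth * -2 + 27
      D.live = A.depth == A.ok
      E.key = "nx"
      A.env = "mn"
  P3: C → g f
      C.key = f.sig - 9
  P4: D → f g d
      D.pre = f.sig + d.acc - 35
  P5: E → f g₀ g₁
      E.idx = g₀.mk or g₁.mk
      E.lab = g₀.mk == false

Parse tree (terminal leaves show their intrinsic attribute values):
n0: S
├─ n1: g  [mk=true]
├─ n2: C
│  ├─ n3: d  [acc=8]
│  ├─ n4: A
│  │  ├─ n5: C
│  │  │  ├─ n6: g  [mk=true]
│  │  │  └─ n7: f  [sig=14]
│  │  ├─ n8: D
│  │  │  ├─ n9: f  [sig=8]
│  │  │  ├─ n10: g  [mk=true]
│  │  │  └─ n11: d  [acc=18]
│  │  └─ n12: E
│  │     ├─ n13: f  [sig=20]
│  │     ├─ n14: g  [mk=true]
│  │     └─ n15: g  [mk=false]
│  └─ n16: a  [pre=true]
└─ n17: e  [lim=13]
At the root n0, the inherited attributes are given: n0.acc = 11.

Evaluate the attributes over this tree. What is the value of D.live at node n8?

1. n0.acc = 11  [given at root]
2. n1.mk = true  [terminal]
3. n2.idx = 14  [S.acc + 3]
4. n3.acc = 8  [terminal]
5. n4.depth = 3  [C.idx + d.acc - 19]
6. n4.ok = -6  [d.acc * 2 - 22]
7. n4.lim = false  [C.idx == d.acc]
8. n5.idx = 21  [A.depth * -2 + 27]
9. n6.mk = true  [terminal]
10. n7.sig = 14  [terminal]
11. n5.key = 5  [f.sig - 9]
12. n8.live = false  [A.depth == A.ok]
13. n9.sig = 8  [terminal]
14. n10.mk = true  [terminal]
15. n11.acc = 18  [terminal]
16. n8.pre = -9  [f.sig + d.acc - 35]
17. n12.key = "nx"  ["nx"]
18. n13.sig = 20  [terminal]
19. n14.mk = true  [terminal]
20. n15.mk = false  [terminal]
21. n12.idx = true  [g₀.mk or g₁.mk]
22. n12.lab = false  [g₀.mk == false]
23. n4.env = "mn"  ["mn"]
24. n16.pre = true  [terminal]
25. n2.key = 9  [C.idx - 5]
26. n17.lim = 13  [terminal]
27. n0.env = 12  [e.lim - 1]

false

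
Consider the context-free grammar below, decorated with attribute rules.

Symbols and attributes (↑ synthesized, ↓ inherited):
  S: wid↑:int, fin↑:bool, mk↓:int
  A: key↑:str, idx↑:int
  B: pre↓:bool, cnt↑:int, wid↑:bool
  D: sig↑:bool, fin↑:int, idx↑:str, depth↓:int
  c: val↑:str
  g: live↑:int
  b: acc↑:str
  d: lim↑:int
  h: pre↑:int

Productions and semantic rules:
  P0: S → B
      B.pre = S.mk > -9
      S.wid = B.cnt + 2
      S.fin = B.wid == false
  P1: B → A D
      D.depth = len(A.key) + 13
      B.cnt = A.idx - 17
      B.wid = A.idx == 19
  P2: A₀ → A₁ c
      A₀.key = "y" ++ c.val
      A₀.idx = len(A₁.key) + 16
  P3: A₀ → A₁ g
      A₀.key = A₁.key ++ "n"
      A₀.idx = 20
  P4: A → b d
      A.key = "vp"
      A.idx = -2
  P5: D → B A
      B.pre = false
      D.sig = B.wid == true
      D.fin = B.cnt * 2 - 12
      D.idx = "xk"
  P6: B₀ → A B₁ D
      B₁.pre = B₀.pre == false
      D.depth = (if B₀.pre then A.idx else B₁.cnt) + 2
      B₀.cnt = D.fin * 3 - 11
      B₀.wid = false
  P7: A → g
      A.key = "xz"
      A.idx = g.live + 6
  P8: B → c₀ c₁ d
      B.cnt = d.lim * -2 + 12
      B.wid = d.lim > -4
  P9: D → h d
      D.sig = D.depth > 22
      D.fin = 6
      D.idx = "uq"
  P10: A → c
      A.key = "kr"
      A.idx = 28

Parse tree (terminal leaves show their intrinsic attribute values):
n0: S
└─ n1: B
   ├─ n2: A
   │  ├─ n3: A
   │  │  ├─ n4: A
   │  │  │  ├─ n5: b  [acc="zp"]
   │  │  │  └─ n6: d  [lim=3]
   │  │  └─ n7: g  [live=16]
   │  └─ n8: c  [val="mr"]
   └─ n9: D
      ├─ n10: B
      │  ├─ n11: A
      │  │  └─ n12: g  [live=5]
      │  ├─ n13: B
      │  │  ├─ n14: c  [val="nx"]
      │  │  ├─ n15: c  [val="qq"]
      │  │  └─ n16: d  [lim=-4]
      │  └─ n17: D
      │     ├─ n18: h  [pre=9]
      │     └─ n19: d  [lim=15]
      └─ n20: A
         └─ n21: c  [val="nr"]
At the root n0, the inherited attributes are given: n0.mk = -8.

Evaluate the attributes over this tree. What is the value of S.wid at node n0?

1. n0.mk = -8  [given at root]
2. n1.pre = true  [S.mk > -9]
3. n5.acc = "zp"  [terminal]
4. n6.lim = 3  [terminal]
5. n4.key = "vp"  ["vp"]
6. n4.idx = -2  [-2]
7. n7.live = 16  [terminal]
8. n3.key = "vpn"  [A₁.key ++ "n"]
9. n3.idx = 20  [20]
10. n8.val = "mr"  [terminal]
11. n2.key = "ymr"  ["y" ++ c.val]
12. n2.idx = 19  [len(A₁.key) + 16]
13. n9.depth = 16  [len(A.key) + 13]
14. n10.pre = false  [false]
15. n12.live = 5  [terminal]
16. n11.key = "xz"  ["xz"]
17. n11.idx = 11  [g.live + 6]
18. n13.pre = true  [B₀.pre == false]
19. n14.val = "nx"  [terminal]
20. n15.val = "qq"  [terminal]
21. n16.lim = -4  [terminal]
22. n13.cnt = 20  [d.lim * -2 + 12]
23. n13.wid = false  [d.lim > -4]
24. n17.depth = 22  [(if B₀.pre then A.idx else B₁.cnt) + 2]
25. n18.pre = 9  [terminal]
26. n19.lim = 15  [terminal]
27. n17.sig = false  [D.depth > 22]
28. n17.fin = 6  [6]
29. n17.idx = "uq"  ["uq"]
30. n10.cnt = 7  [D.fin * 3 - 11]
31. n10.wid = false  [false]
32. n21.val = "nr"  [terminal]
33. n20.key = "kr"  ["kr"]
34. n20.idx = 28  [28]
35. n9.sig = false  [B.wid == true]
36. n9.fin = 2  [B.cnt * 2 - 12]
37. n9.idx = "xk"  ["xk"]
38. n1.cnt = 2  [A.idx - 17]
39. n1.wid = true  [A.idx == 19]
40. n0.wid = 4  [B.cnt + 2]
41. n0.fin = false  [B.wid == false]

4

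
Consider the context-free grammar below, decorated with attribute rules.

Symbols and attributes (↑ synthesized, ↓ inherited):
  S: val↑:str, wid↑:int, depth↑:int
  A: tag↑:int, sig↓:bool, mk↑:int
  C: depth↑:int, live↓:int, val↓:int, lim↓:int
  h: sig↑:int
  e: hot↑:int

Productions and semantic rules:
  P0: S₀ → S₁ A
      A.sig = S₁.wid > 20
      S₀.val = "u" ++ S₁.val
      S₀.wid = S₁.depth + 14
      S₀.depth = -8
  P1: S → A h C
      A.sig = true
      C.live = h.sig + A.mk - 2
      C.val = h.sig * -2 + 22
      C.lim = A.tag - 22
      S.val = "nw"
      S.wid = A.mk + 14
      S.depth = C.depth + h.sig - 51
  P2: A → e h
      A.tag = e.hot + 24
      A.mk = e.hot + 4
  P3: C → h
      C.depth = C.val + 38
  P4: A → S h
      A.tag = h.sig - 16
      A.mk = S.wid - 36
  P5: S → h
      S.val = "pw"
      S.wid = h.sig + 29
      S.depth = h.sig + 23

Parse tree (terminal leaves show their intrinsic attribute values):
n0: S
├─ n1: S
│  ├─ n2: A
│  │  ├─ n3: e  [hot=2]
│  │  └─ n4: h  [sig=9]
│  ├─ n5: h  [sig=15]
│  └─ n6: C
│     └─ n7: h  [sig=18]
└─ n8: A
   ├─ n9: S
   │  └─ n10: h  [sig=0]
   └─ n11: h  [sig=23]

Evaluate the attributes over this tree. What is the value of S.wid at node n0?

1. n2.sig = true  [true]
2. n3.hot = 2  [terminal]
3. n4.sig = 9  [terminal]
4. n2.tag = 26  [e.hot + 24]
5. n2.mk = 6  [e.hot + 4]
6. n5.sig = 15  [terminal]
7. n6.live = 19  [h.sig + A.mk - 2]
8. n6.val = -8  [h.sig * -2 + 22]
9. n6.lim = 4  [A.tag - 22]
10. n7.sig = 18  [terminal]
11. n6.depth = 30  [C.val + 38]
12. n1.val = "nw"  ["nw"]
13. n1.wid = 20  [A.mk + 14]
14. n1.depth = -6  [C.depth + h.sig - 51]
15. n8.sig = false  [S₁.wid > 20]
16. n10.sig = 0  [terminal]
17. n9.val = "pw"  ["pw"]
18. n9.wid = 29  [h.sig + 29]
19. n9.depth = 23  [h.sig + 23]
20. n11.sig = 23  [terminal]
21. n8.tag = 7  [h.sig - 16]
22. n8.mk = -7  [S.wid - 36]
23. n0.val = "unw"  ["u" ++ S₁.val]
24. n0.wid = 8  [S₁.depth + 14]
25. n0.depth = -8  [-8]

8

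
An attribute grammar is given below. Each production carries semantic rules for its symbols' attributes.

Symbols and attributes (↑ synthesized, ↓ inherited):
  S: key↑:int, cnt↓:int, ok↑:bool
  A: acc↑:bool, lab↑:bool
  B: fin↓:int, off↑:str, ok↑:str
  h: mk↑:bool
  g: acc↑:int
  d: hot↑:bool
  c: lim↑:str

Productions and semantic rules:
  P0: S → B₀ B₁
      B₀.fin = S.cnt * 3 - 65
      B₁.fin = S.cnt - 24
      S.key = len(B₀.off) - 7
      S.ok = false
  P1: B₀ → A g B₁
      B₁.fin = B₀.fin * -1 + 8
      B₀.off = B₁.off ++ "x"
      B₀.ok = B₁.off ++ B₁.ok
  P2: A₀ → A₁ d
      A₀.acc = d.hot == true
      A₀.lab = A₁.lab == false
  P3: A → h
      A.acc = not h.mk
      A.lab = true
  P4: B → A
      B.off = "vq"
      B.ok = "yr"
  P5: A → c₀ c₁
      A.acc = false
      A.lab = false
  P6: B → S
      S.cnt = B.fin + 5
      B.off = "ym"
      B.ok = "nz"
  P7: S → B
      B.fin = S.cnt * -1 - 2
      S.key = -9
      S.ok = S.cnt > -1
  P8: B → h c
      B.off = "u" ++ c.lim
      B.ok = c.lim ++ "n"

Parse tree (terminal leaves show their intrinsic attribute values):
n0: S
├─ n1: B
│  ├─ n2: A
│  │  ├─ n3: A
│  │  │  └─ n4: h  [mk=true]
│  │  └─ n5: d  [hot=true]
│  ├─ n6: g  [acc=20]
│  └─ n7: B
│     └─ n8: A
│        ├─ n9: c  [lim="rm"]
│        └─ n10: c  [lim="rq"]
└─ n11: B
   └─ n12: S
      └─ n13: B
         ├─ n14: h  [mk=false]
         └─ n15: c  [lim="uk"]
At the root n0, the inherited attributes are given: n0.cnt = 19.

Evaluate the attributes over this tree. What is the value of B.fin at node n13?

1. n0.cnt = 19  [given at root]
2. n1.fin = -8  [S.cnt * 3 - 65]
3. n4.mk = true  [terminal]
4. n3.acc = false  [not h.mk]
5. n3.lab = true  [true]
6. n5.hot = true  [terminal]
7. n2.acc = true  [d.hot == true]
8. n2.lab = false  [A₁.lab == false]
9. n6.acc = 20  [terminal]
10. n7.fin = 16  [B₀.fin * -1 + 8]
11. n9.lim = "rm"  [terminal]
12. n10.lim = "rq"  [terminal]
13. n8.acc = false  [false]
14. n8.lab = false  [false]
15. n7.off = "vq"  ["vq"]
16. n7.ok = "yr"  ["yr"]
17. n1.off = "vqx"  [B₁.off ++ "x"]
18. n1.ok = "vqyr"  [B₁.off ++ B₁.ok]
19. n11.fin = -5  [S.cnt - 24]
20. n12.cnt = 0  [B.fin + 5]
21. n13.fin = -2  [S.cnt * -1 - 2]
22. n14.mk = false  [terminal]
23. n15.lim = "uk"  [terminal]
24. n13.off = "uuk"  ["u" ++ c.lim]
25. n13.ok = "ukn"  [c.lim ++ "n"]
26. n12.key = -9  [-9]
27. n12.ok = true  [S.cnt > -1]
28. n11.off = "ym"  ["ym"]
29. n11.ok = "nz"  ["nz"]
30. n0.key = -4  [len(B₀.off) - 7]
31. n0.ok = false  [false]

-2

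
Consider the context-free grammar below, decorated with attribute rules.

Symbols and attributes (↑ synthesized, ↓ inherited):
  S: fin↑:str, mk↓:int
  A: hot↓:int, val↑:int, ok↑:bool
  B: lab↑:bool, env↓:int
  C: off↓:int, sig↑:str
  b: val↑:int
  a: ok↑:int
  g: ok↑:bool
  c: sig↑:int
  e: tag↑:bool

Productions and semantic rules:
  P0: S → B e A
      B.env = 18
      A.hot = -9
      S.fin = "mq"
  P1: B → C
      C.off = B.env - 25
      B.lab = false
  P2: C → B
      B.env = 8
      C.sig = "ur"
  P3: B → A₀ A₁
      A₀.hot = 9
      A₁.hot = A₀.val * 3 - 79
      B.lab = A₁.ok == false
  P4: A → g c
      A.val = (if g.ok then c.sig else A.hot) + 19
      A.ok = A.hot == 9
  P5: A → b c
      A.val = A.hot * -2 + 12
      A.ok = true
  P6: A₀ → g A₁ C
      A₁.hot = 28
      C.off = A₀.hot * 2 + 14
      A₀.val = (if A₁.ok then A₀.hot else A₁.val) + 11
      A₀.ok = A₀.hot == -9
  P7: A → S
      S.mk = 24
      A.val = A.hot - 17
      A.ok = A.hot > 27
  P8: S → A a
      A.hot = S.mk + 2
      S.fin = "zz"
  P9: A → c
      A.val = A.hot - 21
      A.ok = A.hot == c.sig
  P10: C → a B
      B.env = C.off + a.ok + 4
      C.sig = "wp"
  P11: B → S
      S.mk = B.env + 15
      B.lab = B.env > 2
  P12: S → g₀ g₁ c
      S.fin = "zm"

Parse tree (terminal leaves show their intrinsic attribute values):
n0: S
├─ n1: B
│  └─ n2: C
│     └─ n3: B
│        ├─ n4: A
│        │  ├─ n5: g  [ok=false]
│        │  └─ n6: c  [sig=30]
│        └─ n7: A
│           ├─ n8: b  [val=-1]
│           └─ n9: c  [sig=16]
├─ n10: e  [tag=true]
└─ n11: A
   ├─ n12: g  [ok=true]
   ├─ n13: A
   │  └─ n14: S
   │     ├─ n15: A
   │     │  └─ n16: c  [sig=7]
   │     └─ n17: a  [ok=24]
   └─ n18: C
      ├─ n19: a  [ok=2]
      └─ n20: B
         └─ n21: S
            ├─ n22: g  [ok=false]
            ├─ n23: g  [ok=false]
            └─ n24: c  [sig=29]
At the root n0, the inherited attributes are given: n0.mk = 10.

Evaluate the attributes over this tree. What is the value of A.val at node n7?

1. n0.mk = 10  [given at root]
2. n1.env = 18  [18]
3. n2.off = -7  [B.env - 25]
4. n3.env = 8  [8]
5. n4.hot = 9  [9]
6. n5.ok = false  [terminal]
7. n6.sig = 30  [terminal]
8. n4.val = 28  [(if g.ok then c.sig else A.hot) + 19]
9. n4.ok = true  [A.hot == 9]
10. n7.hot = 5  [A₀.val * 3 - 79]
11. n8.val = -1  [terminal]
12. n9.sig = 16  [terminal]
13. n7.val = 2  [A.hot * -2 + 12]
14. n7.ok = true  [true]
15. n3.lab = false  [A₁.ok == false]
16. n2.sig = "ur"  ["ur"]
17. n1.lab = false  [false]
18. n10.tag = true  [terminal]
19. n11.hot = -9  [-9]
20. n12.ok = true  [terminal]
21. n13.hot = 28  [28]
22. n14.mk = 24  [24]
23. n15.hot = 26  [S.mk + 2]
24. n16.sig = 7  [terminal]
25. n15.val = 5  [A.hot - 21]
26. n15.ok = false  [A.hot == c.sig]
27. n17.ok = 24  [terminal]
28. n14.fin = "zz"  ["zz"]
29. n13.val = 11  [A.hot - 17]
30. n13.ok = true  [A.hot > 27]
31. n18.off = -4  [A₀.hot * 2 + 14]
32. n19.ok = 2  [terminal]
33. n20.env = 2  [C.off + a.ok + 4]
34. n21.mk = 17  [B.env + 15]
35. n22.ok = false  [terminal]
36. n23.ok = false  [terminal]
37. n24.sig = 29  [terminal]
38. n21.fin = "zm"  ["zm"]
39. n20.lab = false  [B.env > 2]
40. n18.sig = "wp"  ["wp"]
41. n11.val = 2  [(if A₁.ok then A₀.hot else A₁.val) + 11]
42. n11.ok = true  [A₀.hot == -9]
43. n0.fin = "mq"  ["mq"]

2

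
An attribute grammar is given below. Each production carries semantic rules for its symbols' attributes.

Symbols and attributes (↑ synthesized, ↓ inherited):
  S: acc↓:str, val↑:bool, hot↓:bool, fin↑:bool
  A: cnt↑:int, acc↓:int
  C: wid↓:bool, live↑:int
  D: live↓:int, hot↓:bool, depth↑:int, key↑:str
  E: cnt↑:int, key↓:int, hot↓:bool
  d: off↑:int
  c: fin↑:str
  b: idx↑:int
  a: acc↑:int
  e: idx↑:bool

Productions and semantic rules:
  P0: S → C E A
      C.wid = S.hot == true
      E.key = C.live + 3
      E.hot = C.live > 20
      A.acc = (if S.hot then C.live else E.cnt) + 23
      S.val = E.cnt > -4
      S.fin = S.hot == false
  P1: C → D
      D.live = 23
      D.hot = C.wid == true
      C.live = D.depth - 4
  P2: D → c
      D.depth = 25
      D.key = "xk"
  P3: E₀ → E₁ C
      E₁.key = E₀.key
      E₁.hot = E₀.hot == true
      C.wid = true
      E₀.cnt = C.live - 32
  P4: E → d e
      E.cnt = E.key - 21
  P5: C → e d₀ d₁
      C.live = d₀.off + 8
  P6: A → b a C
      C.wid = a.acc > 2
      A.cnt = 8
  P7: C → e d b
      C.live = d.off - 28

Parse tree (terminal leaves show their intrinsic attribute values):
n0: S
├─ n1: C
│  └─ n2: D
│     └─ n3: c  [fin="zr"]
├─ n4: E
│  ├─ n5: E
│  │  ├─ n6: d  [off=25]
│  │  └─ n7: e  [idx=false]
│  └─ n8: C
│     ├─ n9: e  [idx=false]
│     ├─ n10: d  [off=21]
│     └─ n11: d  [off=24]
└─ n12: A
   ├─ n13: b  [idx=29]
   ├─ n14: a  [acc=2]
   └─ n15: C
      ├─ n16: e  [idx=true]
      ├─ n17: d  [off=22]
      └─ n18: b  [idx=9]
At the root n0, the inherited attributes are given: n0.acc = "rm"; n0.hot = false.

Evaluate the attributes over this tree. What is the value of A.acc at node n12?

20

1. n0.acc = "rm"  [given at root]
2. n0.hot = false  [given at root]
3. n1.wid = false  [S.hot == true]
4. n2.live = 23  [23]
5. n2.hot = false  [C.wid == true]
6. n3.fin = "zr"  [terminal]
7. n2.depth = 25  [25]
8. n2.key = "xk"  ["xk"]
9. n1.live = 21  [D.depth - 4]
10. n4.key = 24  [C.live + 3]
11. n4.hot = true  [C.live > 20]
12. n5.key = 24  [E₀.key]
13. n5.hot = true  [E₀.hot == true]
14. n6.off = 25  [terminal]
15. n7.idx = false  [terminal]
16. n5.cnt = 3  [E.key - 21]
17. n8.wid = true  [true]
18. n9.idx = false  [terminal]
19. n10.off = 21  [terminal]
20. n11.off = 24  [terminal]
21. n8.live = 29  [d₀.off + 8]
22. n4.cnt = -3  [C.live - 32]
23. n12.acc = 20  [(if S.hot then C.live else E.cnt) + 23]
24. n13.idx = 29  [terminal]
25. n14.acc = 2  [terminal]
26. n15.wid = false  [a.acc > 2]
27. n16.idx = true  [terminal]
28. n17.off = 22  [terminal]
29. n18.idx = 9  [terminal]
30. n15.live = -6  [d.off - 28]
31. n12.cnt = 8  [8]
32. n0.val = true  [E.cnt > -4]
33. n0.fin = true  [S.hot == false]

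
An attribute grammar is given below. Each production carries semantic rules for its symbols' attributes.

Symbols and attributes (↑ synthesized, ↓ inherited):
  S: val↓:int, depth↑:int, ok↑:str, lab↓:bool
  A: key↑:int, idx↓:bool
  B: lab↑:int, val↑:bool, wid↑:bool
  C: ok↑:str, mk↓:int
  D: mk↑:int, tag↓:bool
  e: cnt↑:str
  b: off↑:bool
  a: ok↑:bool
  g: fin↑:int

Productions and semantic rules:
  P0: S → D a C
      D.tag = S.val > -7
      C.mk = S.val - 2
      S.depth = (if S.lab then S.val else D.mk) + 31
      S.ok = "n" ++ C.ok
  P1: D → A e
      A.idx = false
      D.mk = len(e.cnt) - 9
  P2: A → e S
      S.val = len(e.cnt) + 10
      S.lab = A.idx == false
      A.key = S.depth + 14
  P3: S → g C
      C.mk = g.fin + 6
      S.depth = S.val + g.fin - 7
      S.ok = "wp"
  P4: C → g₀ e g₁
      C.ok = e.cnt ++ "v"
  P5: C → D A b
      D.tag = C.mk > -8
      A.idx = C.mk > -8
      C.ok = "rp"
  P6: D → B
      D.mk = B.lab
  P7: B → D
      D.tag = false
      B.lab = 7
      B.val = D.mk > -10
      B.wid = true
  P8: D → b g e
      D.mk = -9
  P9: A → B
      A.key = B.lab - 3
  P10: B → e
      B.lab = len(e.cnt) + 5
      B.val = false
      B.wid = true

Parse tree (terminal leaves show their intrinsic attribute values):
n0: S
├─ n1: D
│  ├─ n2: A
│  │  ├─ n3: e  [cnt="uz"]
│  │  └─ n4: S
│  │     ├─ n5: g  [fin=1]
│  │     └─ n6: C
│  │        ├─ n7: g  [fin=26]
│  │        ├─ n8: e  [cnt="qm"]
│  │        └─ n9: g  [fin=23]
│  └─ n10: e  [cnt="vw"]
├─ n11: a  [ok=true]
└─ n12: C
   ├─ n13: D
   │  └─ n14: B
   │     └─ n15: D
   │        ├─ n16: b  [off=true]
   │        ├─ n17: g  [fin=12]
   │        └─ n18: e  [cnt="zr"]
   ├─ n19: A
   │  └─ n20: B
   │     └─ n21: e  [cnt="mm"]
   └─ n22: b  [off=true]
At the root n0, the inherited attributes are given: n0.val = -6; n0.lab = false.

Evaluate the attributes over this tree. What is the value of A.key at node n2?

20

1. n0.val = -6  [given at root]
2. n0.lab = false  [given at root]
3. n1.tag = true  [S.val > -7]
4. n2.idx = false  [false]
5. n3.cnt = "uz"  [terminal]
6. n4.val = 12  [len(e.cnt) + 10]
7. n4.lab = true  [A.idx == false]
8. n5.fin = 1  [terminal]
9. n6.mk = 7  [g.fin + 6]
10. n7.fin = 26  [terminal]
11. n8.cnt = "qm"  [terminal]
12. n9.fin = 23  [terminal]
13. n6.ok = "qmv"  [e.cnt ++ "v"]
14. n4.depth = 6  [S.val + g.fin - 7]
15. n4.ok = "wp"  ["wp"]
16. n2.key = 20  [S.depth + 14]
17. n10.cnt = "vw"  [terminal]
18. n1.mk = -7  [len(e.cnt) - 9]
19. n11.ok = true  [terminal]
20. n12.mk = -8  [S.val - 2]
21. n13.tag = false  [C.mk > -8]
22. n15.tag = false  [false]
23. n16.off = true  [terminal]
24. n17.fin = 12  [terminal]
25. n18.cnt = "zr"  [terminal]
26. n15.mk = -9  [-9]
27. n14.lab = 7  [7]
28. n14.val = true  [D.mk > -10]
29. n14.wid = true  [true]
30. n13.mk = 7  [B.lab]
31. n19.idx = false  [C.mk > -8]
32. n21.cnt = "mm"  [terminal]
33. n20.lab = 7  [len(e.cnt) + 5]
34. n20.val = false  [false]
35. n20.wid = true  [true]
36. n19.key = 4  [B.lab - 3]
37. n22.off = true  [terminal]
38. n12.ok = "rp"  ["rp"]
39. n0.depth = 24  [(if S.lab then S.val else D.mk) + 31]
40. n0.ok = "nrp"  ["n" ++ C.ok]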